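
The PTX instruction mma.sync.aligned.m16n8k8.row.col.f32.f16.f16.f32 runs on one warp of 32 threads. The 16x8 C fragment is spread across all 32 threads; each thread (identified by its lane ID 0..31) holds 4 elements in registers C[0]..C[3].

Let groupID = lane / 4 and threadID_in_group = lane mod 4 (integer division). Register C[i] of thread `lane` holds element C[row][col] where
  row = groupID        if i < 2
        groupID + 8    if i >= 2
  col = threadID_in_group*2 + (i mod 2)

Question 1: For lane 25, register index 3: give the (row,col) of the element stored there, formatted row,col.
14,3

lane 25⇒25/4=6, 25 mod 4=1
i=3  r:6+8⇒14  c:2·1+1⇒3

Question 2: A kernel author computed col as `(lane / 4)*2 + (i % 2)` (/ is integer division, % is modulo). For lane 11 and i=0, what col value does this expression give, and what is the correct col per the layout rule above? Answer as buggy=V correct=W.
`(lane / 4)*2 + (i % 2)`[11,0]->4
lane 11->11/4=2, 11 mod 4=3
i=0  r:2+0->2  c:2·3+0->6
col: 4 vs 6

buggy=4 correct=6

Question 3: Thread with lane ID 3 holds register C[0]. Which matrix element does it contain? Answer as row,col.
lane 3: g=0 (3/4), t=3 (3%4)
i=0: r=0+0=0, c=3*2+0=6

0,6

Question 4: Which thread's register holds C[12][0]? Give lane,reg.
16,2

r=12→G=4,rhi=1  c=0→T=0,p=0
L=4*4+0=16  i=1*2+0=2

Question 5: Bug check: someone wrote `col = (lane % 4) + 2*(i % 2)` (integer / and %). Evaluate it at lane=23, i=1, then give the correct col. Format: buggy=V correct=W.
buggy=5 correct=7

`(lane % 4) + 2*(i % 2)`[23,1]⇒5
lane 23⇒23/4=5, 23 mod 4=3
i=1  r:5+0⇒5  c:2·3+1⇒7
col: 5 vs 7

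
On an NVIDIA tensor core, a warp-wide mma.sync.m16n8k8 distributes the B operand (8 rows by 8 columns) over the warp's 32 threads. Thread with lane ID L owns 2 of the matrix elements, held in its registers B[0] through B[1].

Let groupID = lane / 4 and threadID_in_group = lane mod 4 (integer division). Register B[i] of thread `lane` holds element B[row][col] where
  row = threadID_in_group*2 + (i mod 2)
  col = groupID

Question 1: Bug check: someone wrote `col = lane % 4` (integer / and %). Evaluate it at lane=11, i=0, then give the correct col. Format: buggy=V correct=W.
buggy=3 correct=2

`lane % 4`[11,0]→3
lane 11: G=2 (11/4), T=3 (11%4)
i=0: r=3*2+0=6, c=G=2
col: 3 vs 2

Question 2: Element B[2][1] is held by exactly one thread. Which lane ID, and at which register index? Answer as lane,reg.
5,0

c=1→G=1  r=2→T=1,p=0
L=1*4+1=5  i=0=0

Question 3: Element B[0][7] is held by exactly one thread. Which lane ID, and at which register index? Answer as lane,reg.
28,0

c=7->g=7  r=0->t=0,b0=0
L=7*4+0=28  i=0=0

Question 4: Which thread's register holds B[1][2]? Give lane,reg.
8,1

c: 2->gid=2  r: 1->tid=0,i&1=1
L=2*4+0=8  i=1=1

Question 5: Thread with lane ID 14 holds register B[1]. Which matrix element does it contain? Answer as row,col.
lane 14->14/4=3, 14 mod 4=2
i=1  r:2·2+1->5  c:3

5,3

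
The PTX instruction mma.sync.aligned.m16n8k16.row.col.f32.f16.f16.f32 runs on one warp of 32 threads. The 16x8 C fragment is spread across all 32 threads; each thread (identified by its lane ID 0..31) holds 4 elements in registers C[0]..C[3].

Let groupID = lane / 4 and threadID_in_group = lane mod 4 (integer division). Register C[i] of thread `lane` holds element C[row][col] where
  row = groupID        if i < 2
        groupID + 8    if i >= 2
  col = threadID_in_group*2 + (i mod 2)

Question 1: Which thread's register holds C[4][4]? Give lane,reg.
r: 4->gid=4,r8=0  c: 4->tid=2,i&1=0
L=4*4+2=18  i=0*2+0=0

18,0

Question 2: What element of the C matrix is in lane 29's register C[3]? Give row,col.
29: gr=7,th=1
[3] (7+8,1*2+1) = (15,3)

15,3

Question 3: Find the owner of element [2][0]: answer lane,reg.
8,0

r:2=>grp=2,rB=0  c:0=>tig=0,lo=0
L=2*4+0=8  i=0*2+0=0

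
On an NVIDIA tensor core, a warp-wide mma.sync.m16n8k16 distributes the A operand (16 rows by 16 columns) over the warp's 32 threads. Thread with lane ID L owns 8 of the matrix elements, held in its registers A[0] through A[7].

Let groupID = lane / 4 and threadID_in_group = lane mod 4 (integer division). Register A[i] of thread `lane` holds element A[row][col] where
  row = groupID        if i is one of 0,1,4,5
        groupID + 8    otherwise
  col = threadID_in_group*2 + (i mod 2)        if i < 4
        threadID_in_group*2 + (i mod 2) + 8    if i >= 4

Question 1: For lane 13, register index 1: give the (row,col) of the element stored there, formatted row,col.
3,3

13: G=3,T=1
[1] (3+0,1*2+1+0) = (3,3)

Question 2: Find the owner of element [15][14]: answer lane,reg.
r=15→G=7,rhi=1  c=14→chi=1,T=3,p=0
L=7*4+3=31  i=1*4+1*2+0=6

31,6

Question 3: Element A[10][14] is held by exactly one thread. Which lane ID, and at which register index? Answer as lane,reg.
r: 10->gid=2,r8=1  c: 14->c8=1,tid=3,i&1=0
L=2*4+3=11  i=1*4+1*2+0=6

11,6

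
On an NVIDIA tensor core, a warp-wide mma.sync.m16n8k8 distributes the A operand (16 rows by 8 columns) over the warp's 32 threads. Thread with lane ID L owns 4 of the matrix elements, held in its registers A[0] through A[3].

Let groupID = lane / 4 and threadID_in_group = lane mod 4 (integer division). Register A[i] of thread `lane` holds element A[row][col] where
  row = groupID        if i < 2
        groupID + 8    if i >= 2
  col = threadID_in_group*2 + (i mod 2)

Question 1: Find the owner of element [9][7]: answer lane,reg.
r=9->g=1,rb=1  c=7->t=3,b0=1
L=1*4+3=7  i=1*2+1=3

7,3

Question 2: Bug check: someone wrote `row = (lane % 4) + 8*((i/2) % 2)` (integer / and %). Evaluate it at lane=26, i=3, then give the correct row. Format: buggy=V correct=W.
buggy=10 correct=14

`(lane % 4) + 8*((i/2) % 2)`[26,3]->10
lane 26: gid=6 (26/4), tid=2 (26%4)
i=3: r=6+8=14, c=2*2+1=5
row: 10 vs 14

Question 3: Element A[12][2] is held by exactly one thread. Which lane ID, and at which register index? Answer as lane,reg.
r=12⇒gr=4,Rb=1  c=2⇒th=1,odd=0
L=4*4+1=17  i=1*2+0=2

17,2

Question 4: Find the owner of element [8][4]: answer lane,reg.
r:8=>grp=0,rB=1  c:4=>tig=2,lo=0
L=0*4+2=2  i=1*2+0=2

2,2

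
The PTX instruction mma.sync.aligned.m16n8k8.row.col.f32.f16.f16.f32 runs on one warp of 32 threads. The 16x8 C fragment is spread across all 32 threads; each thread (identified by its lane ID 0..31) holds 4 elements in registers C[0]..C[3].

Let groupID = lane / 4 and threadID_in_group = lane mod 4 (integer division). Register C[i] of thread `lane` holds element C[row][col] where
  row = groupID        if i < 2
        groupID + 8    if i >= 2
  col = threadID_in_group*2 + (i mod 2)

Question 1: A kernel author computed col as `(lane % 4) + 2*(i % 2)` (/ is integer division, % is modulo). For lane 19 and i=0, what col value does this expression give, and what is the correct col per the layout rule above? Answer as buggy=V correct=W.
`(lane % 4) + 2*(i % 2)`[19,0]⇒3
L=19⇒gr=19>>2=4, th=19&3=3
[0]⇒row 4+0=4  col 3·2+0=6
col: 3 vs 6

buggy=3 correct=6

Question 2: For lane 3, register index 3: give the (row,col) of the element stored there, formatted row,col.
L=3→G=3>>2=0, T=3&3=3
[3]→row 0+8=8  col 3·2+1=7

8,7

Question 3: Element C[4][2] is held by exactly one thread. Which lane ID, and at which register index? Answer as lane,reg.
r: 4->gid=4,r8=0  c: 2->tid=1,i&1=0
L=4*4+1=17  i=0*2+0=0

17,0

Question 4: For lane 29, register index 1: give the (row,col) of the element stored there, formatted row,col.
7,3

29: grp=7,tig=1
[1] (7+0,1*2+1) = (7,3)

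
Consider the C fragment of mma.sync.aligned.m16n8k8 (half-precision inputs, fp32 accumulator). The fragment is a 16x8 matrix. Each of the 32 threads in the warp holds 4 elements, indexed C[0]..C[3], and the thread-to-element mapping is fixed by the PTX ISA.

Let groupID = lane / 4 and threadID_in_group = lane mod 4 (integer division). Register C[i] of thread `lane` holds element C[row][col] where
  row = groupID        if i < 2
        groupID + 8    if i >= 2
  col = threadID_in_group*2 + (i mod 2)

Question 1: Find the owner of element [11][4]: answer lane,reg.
r=11->g=3,rb=1  c=4->t=2,b0=0
L=3*4+2=14  i=1*2+0=2

14,2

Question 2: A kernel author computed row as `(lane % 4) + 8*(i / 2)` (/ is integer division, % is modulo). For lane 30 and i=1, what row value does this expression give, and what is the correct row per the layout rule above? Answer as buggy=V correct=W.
buggy=2 correct=7

`(lane % 4) + 8*(i / 2)`[30,1]=>2
lane 30=>30/4=7, 30 mod 4=2
i=1  r:7+0=>7  c:2·2+1=>5
row: 2 vs 7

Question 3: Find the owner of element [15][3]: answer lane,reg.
29,3

r=15->g=7,rb=1  c=3->t=1,b0=1
L=7*4+1=29  i=1*2+1=3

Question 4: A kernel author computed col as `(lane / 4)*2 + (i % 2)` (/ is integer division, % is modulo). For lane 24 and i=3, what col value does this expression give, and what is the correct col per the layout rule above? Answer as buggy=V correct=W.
`(lane / 4)*2 + (i % 2)`[24,3]→13
24: G=6,T=0
[3] (6+8,0*2+1) = (14,1)
col: 13 vs 1

buggy=13 correct=1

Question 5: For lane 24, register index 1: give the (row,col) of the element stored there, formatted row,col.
6,1

lane 24->24/4=6, 24 mod 4=0
i=1  r:6+0->6  c:2·0+1->1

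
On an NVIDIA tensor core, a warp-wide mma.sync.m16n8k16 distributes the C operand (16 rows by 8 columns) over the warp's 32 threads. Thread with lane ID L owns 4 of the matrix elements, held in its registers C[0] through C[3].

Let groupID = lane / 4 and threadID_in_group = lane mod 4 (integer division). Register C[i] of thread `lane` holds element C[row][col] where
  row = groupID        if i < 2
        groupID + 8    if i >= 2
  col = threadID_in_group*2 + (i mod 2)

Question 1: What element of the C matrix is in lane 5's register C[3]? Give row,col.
5: g=1,t=1
[3] (1+8,1*2+1) = (9,3)

9,3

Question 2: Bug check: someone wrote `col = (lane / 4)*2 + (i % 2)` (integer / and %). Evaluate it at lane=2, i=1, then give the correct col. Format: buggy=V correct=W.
`(lane / 4)*2 + (i % 2)`[2,1]->1
2: gid=0,tid=2
[1] (0+0,2*2+1) = (0,5)
col: 1 vs 5

buggy=1 correct=5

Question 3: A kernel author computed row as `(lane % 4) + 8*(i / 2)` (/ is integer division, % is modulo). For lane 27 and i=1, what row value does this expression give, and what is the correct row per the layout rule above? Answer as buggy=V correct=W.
`(lane % 4) + 8*(i / 2)`[27,1]=>3
lane 27=>27/4=6, 27 mod 4=3
i=1  r:6+0=>6  c:2·3+1=>7
row: 3 vs 6

buggy=3 correct=6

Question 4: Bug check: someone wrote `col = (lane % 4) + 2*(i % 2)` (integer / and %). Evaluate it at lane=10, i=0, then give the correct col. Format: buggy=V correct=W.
`(lane % 4) + 2*(i % 2)`[10,0]->2
L=10->gid=10>>2=2, tid=10&3=2
[0]->row 2+0=2  col 2·2+0=4
col: 2 vs 4

buggy=2 correct=4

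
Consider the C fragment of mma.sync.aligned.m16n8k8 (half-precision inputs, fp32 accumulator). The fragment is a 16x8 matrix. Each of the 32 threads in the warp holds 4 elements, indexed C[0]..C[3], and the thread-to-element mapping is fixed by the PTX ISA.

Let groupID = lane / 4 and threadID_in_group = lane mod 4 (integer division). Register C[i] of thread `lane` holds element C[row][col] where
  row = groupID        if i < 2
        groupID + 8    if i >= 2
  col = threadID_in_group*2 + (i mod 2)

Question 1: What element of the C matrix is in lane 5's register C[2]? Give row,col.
9,2

L=5->gid=5>>2=1, tid=5&3=1
[2]->row 1+8=9  col 1·2+0=2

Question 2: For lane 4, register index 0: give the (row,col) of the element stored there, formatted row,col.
1,0

lane 4: g=1 (4/4), t=0 (4%4)
i=0: r=1+0=1, c=0*2+0=0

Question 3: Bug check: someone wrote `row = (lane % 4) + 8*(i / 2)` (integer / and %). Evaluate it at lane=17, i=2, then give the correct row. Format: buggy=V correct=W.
buggy=9 correct=12

`(lane % 4) + 8*(i / 2)`[17,2]=>9
L=17=>grp=17>>2=4, tig=17&3=1
[2]=>row 4+8=12  col 1·2+0=2
row: 9 vs 12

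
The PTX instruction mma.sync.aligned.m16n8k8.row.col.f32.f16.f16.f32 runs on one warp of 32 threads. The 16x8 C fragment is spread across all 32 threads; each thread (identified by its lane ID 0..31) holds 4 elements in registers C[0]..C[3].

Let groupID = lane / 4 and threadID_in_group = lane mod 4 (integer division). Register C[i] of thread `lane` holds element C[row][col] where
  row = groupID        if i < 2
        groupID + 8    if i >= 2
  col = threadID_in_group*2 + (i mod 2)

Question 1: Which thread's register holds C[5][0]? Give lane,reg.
20,0

r: 5->gid=5,r8=0  c: 0->tid=0,i&1=0
L=5*4+0=20  i=0*2+0=0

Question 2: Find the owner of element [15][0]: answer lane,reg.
28,2

r=15->g=7,rb=1  c=0->t=0,b0=0
L=7*4+0=28  i=1*2+0=2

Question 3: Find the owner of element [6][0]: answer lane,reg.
r=6⇒gr=6,Rb=0  c=0⇒th=0,odd=0
L=6*4+0=24  i=0*2+0=0

24,0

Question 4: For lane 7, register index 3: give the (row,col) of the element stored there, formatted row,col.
L=7->g=7>>2=1, t=7&3=3
[3]->row 1+8=9  col 3·2+1=7

9,7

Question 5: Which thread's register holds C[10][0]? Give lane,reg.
r=10⇒gr=2,Rb=1  c=0⇒th=0,odd=0
L=2*4+0=8  i=1*2+0=2

8,2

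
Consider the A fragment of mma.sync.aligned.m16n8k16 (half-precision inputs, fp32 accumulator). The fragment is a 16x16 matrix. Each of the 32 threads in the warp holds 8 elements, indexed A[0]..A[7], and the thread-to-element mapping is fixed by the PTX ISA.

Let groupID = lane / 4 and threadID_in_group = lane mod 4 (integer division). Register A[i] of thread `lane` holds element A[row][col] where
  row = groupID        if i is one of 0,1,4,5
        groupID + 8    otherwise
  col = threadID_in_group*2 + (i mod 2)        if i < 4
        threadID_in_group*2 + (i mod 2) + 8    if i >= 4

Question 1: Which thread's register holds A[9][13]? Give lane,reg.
6,7

r:9=>grp=1,rB=1  c:13=>cB=1,tig=2,lo=1
L=1*4+2=6  i=1*4+1*2+1=7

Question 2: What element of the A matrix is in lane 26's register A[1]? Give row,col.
lane 26: g=6 (26/4), t=2 (26%4)
i=1: r=6+0=6, c=2*2+1+0=5

6,5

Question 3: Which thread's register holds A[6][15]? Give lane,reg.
27,5

r: 6->gid=6,r8=0  c: 15->c8=1,tid=3,i&1=1
L=6*4+3=27  i=1*4+0*2+1=5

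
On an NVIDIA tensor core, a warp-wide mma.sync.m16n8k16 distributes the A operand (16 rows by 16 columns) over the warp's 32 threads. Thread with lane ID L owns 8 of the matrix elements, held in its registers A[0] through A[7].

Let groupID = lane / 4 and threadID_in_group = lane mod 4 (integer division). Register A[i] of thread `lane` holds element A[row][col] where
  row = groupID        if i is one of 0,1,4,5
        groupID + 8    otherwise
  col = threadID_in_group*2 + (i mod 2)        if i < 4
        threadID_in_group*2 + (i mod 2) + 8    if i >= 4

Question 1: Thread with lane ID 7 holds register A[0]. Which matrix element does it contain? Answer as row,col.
1,6

lane 7: G=1 (7/4), T=3 (7%4)
i=0: r=1+0=1, c=3*2+0+0=6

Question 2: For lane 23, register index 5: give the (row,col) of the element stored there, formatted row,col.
lane 23⇒23/4=5, 23 mod 4=3
i=5  r:5+0⇒5  c:2·3+1+8⇒15

5,15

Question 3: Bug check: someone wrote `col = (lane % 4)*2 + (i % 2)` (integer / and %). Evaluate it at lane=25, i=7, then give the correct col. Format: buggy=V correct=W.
`(lane % 4)*2 + (i % 2)`[25,7]⇒3
25: gr=6,th=1
[7] (6+8,1*2+1+8) = (14,11)
col: 3 vs 11

buggy=3 correct=11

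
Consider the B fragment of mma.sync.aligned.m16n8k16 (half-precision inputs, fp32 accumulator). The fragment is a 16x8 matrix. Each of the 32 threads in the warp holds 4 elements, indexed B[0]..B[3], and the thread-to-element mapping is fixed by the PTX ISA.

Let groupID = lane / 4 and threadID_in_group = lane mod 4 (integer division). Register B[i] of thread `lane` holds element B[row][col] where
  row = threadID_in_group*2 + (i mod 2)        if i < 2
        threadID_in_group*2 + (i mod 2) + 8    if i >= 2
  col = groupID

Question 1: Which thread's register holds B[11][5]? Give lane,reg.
21,3

c=5→G=5  r=11→rhi=1,T=1,p=1
L=5*4+1=21  i=1*2+1=3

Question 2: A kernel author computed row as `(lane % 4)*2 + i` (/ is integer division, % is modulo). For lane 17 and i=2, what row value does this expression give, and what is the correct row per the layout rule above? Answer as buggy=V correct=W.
`(lane % 4)*2 + i`[17,2]->4
L=17->gid=17>>2=4, tid=17&3=1
[2]->row 1·2+0+8=10  col gid=4
row: 4 vs 10

buggy=4 correct=10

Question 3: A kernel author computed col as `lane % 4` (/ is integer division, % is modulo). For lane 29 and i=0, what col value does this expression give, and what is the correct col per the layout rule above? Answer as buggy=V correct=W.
buggy=1 correct=7

`lane % 4`[29,0]->1
L=29->gid=29>>2=7, tid=29&3=1
[0]->row 1·2+0+0=2  col gid=7
col: 1 vs 7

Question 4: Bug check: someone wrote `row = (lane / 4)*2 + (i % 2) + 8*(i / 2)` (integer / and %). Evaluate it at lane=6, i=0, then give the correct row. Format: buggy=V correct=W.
`(lane / 4)*2 + (i % 2) + 8*(i / 2)`[6,0]->2
L=6->g=6>>2=1, t=6&3=2
[0]->row 2·2+0+0=4  col g=1
row: 2 vs 4

buggy=2 correct=4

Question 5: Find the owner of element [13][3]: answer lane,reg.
c:3=>grp=3  r:13=>rB=1,tig=2,lo=1
L=3*4+2=14  i=1*2+1=3

14,3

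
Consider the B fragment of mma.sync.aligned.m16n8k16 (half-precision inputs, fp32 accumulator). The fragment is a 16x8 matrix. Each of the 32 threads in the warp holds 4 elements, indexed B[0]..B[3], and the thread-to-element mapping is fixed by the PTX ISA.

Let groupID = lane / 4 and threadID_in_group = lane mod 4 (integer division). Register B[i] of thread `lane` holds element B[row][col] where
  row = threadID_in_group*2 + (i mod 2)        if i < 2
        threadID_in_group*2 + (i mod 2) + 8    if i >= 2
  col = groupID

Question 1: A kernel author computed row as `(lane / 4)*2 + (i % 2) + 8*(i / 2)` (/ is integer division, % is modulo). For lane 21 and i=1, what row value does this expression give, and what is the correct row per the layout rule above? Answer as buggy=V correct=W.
buggy=11 correct=3

`(lane / 4)*2 + (i % 2) + 8*(i / 2)`[21,1]=>11
lane 21=>21/4=5, 21 mod 4=1
i=1  r:2·1+1+0=>3  c:5
row: 11 vs 3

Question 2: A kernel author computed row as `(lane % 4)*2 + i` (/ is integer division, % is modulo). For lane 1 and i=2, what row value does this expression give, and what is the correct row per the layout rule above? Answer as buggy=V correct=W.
buggy=4 correct=10

`(lane % 4)*2 + i`[1,2]->4
lane 1->1/4=0, 1 mod 4=1
i=2  r:2·1+0+8->10  c:0
row: 4 vs 10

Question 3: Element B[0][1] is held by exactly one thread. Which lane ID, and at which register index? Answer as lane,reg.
c=1⇒gr=1  r=0⇒Rb=0,th=0,odd=0
L=1*4+0=4  i=0*2+0=0

4,0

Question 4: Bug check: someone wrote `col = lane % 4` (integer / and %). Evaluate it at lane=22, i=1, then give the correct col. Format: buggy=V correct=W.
buggy=2 correct=5

`lane % 4`[22,1]=>2
lane 22: grp=5 (22/4), tig=2 (22%4)
i=1: r=2*2+1+0=5, c=grp=5
col: 2 vs 5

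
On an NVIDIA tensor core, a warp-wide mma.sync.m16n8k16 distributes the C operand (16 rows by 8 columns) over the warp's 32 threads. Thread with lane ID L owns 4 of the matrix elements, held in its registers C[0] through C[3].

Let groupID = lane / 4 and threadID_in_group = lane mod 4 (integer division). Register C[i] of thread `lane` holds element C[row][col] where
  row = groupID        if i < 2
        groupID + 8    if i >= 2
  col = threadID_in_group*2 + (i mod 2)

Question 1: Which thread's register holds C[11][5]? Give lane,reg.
r=11⇒gr=3,Rb=1  c=5⇒th=2,odd=1
L=3*4+2=14  i=1*2+1=3

14,3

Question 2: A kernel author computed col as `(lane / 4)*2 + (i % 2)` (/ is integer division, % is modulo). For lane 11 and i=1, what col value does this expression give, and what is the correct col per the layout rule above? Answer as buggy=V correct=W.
`(lane / 4)*2 + (i % 2)`[11,1]=>5
lane 11: grp=2 (11/4), tig=3 (11%4)
i=1: r=2+0=2, c=3*2+1=7
col: 5 vs 7

buggy=5 correct=7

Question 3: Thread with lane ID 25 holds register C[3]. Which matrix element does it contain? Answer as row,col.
14,3

25: gid=6,tid=1
[3] (6+8,1*2+1) = (14,3)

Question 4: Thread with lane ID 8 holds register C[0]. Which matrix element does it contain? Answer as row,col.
L=8=>grp=8>>2=2, tig=8&3=0
[0]=>row 2+0=2  col 0·2+0=0

2,0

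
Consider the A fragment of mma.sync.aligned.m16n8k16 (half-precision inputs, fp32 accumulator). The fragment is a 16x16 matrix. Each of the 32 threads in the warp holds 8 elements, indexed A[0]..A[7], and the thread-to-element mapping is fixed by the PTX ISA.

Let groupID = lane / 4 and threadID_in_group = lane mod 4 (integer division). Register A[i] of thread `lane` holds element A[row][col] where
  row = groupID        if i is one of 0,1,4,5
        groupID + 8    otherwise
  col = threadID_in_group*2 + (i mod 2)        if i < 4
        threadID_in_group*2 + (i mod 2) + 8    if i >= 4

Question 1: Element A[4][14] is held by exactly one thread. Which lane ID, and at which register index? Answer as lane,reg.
r=4→G=4,rhi=0  c=14→chi=1,T=3,p=0
L=4*4+3=19  i=1*4+0*2+0=4

19,4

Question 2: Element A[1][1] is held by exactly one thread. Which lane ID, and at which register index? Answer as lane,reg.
4,1

r=1->g=1,rb=0  c=1->cb=0,t=0,b0=1
L=1*4+0=4  i=0*4+0*2+1=1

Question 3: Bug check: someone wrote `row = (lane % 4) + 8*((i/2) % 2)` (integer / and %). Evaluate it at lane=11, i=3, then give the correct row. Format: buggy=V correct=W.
buggy=11 correct=10

`(lane % 4) + 8*((i/2) % 2)`[11,3]->11
L=11->g=11>>2=2, t=11&3=3
[3]->row 2+8=10  col 3·2+1+0=7
row: 11 vs 10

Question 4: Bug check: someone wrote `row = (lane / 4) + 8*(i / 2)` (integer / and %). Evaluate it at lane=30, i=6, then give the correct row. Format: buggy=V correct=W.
buggy=31 correct=15

`(lane / 4) + 8*(i / 2)`[30,6]→31
30: G=7,T=2
[6] (7+8,2*2+0+8) = (15,12)
row: 31 vs 15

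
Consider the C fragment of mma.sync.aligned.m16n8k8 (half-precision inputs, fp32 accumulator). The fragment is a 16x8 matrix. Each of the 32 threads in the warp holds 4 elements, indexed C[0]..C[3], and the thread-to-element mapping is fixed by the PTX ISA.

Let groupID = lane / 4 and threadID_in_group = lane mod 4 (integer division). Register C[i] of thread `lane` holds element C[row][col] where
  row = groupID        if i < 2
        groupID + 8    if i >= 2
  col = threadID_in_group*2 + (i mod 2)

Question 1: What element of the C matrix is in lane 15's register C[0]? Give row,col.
3,6

L=15→G=15>>2=3, T=15&3=3
[0]→row 3+0=3  col 3·2+0=6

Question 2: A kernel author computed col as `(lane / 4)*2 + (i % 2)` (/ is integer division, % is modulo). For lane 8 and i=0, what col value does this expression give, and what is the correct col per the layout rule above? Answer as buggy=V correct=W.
`(lane / 4)*2 + (i % 2)`[8,0]→4
8: G=2,T=0
[0] (2+0,0*2+0) = (2,0)
col: 4 vs 0

buggy=4 correct=0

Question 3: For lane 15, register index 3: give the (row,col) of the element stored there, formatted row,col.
L=15->g=15>>2=3, t=15&3=3
[3]->row 3+8=11  col 3·2+1=7

11,7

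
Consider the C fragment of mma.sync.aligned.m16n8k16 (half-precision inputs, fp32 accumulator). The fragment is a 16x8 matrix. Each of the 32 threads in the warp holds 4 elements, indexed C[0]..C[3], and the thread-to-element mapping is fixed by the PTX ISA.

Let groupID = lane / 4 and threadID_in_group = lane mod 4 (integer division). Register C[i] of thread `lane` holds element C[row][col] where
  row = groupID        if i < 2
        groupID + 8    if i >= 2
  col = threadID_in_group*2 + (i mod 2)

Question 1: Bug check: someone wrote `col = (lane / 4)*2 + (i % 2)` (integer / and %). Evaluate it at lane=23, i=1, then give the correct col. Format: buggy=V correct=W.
`(lane / 4)*2 + (i % 2)`[23,1]⇒11
23: gr=5,th=3
[1] (5+0,3*2+1) = (5,7)
col: 11 vs 7

buggy=11 correct=7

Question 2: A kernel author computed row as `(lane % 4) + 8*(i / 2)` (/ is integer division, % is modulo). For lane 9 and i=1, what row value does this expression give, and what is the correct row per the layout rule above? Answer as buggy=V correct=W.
`(lane % 4) + 8*(i / 2)`[9,1]->1
9: gid=2,tid=1
[1] (2+0,1*2+1) = (2,3)
row: 1 vs 2

buggy=1 correct=2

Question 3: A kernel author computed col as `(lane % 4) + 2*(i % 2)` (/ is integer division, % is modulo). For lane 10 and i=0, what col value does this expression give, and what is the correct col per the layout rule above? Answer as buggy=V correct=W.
`(lane % 4) + 2*(i % 2)`[10,0]->2
L=10->g=10>>2=2, t=10&3=2
[0]->row 2+0=2  col 2·2+0=4
col: 2 vs 4

buggy=2 correct=4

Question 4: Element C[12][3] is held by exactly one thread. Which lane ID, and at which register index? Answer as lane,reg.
r=12->g=4,rb=1  c=3->t=1,b0=1
L=4*4+1=17  i=1*2+1=3

17,3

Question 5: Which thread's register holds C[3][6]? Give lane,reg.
r=3->g=3,rb=0  c=6->t=3,b0=0
L=3*4+3=15  i=0*2+0=0

15,0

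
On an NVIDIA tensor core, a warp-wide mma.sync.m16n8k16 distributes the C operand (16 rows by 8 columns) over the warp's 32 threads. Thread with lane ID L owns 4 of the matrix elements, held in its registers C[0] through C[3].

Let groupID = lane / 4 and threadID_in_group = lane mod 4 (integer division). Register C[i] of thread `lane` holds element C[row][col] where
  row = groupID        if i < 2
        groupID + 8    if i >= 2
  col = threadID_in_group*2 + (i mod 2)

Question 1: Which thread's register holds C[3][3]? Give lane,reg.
r:3=>grp=3,rB=0  c:3=>tig=1,lo=1
L=3*4+1=13  i=0*2+1=1

13,1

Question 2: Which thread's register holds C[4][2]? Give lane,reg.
17,0

r=4->g=4,rb=0  c=2->t=1,b0=0
L=4*4+1=17  i=0*2+0=0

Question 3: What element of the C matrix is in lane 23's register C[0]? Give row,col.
5,6

lane 23: G=5 (23/4), T=3 (23%4)
i=0: r=5+0=5, c=3*2+0=6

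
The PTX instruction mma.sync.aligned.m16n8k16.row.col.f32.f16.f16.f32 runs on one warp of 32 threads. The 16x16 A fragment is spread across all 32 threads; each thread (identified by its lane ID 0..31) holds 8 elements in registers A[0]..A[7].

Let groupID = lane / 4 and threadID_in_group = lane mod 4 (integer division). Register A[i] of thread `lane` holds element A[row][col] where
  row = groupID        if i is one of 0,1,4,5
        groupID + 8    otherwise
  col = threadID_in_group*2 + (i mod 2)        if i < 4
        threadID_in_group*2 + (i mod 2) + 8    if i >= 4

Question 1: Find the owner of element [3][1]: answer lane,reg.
r=3->g=3,rb=0  c=1->cb=0,t=0,b0=1
L=3*4+0=12  i=0*4+0*2+1=1

12,1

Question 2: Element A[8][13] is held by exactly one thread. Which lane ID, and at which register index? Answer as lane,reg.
r: 8->gid=0,r8=1  c: 13->c8=1,tid=2,i&1=1
L=0*4+2=2  i=1*4+1*2+1=7

2,7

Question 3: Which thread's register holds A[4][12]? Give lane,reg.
18,4

r:4=>grp=4,rB=0  c:12=>cB=1,tig=2,lo=0
L=4*4+2=18  i=1*4+0*2+0=4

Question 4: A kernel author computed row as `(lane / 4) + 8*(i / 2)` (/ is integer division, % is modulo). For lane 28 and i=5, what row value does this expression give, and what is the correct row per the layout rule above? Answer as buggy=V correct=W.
buggy=23 correct=7

`(lane / 4) + 8*(i / 2)`[28,5]=>23
28: grp=7,tig=0
[5] (7+0,0*2+1+8) = (7,9)
row: 23 vs 7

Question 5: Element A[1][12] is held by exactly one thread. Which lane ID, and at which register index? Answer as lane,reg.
r: 1->gid=1,r8=0  c: 12->c8=1,tid=2,i&1=0
L=1*4+2=6  i=1*4+0*2+0=4

6,4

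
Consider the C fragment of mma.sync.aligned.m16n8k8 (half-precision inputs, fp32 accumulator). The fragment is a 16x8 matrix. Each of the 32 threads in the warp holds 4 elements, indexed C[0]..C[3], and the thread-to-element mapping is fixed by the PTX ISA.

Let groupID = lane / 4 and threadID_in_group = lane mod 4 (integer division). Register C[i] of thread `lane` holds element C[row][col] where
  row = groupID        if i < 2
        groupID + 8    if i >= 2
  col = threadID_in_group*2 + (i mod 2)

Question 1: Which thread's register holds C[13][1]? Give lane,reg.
20,3

r=13->g=5,rb=1  c=1->t=0,b0=1
L=5*4+0=20  i=1*2+1=3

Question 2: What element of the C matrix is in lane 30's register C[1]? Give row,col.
7,5

lane 30: gid=7 (30/4), tid=2 (30%4)
i=1: r=7+0=7, c=2*2+1=5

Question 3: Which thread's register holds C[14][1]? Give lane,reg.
24,3

r=14⇒gr=6,Rb=1  c=1⇒th=0,odd=1
L=6*4+0=24  i=1*2+1=3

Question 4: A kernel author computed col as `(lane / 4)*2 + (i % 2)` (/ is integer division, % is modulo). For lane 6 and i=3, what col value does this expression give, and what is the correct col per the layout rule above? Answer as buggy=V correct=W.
`(lane / 4)*2 + (i % 2)`[6,3]=>3
lane 6=>6/4=1, 6 mod 4=2
i=3  r:1+8=>9  c:2·2+1=>5
col: 3 vs 5

buggy=3 correct=5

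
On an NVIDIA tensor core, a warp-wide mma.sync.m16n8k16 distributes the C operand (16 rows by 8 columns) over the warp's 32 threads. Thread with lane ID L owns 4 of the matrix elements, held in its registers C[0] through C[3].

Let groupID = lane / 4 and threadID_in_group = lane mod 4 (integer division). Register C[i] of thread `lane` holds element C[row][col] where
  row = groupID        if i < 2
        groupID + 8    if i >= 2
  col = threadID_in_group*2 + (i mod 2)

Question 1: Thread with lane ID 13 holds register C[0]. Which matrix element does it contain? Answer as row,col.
lane 13→13/4=3, 13 mod 4=1
i=0  r:3+0→3  c:2·1+0→2

3,2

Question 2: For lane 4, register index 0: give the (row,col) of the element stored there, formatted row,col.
L=4→G=4>>2=1, T=4&3=0
[0]→row 1+0=1  col 0·2+0=0

1,0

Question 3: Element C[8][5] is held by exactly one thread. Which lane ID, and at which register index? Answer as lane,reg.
2,3

r=8→G=0,rhi=1  c=5→T=2,p=1
L=0*4+2=2  i=1*2+1=3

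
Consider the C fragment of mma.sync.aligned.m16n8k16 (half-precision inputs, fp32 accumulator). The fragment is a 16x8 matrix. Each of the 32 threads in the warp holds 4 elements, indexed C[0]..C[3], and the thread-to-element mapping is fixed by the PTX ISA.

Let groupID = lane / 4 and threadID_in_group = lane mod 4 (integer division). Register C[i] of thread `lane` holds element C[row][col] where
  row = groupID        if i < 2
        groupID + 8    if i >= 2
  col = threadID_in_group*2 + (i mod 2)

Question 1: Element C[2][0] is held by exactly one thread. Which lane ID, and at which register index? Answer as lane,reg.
r=2⇒gr=2,Rb=0  c=0⇒th=0,odd=0
L=2*4+0=8  i=0*2+0=0

8,0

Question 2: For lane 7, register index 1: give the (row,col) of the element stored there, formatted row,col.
7: gr=1,th=3
[1] (1+0,3*2+1) = (1,7)

1,7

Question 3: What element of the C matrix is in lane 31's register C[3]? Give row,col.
15,7

31: G=7,T=3
[3] (7+8,3*2+1) = (15,7)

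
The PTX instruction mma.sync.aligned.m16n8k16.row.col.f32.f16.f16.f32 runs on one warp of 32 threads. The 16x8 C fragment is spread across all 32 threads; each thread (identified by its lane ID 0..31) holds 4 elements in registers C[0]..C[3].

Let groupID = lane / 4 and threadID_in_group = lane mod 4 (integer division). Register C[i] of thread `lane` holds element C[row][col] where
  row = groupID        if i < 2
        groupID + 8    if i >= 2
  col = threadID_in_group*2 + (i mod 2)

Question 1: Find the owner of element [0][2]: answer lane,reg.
1,0

r=0->g=0,rb=0  c=2->t=1,b0=0
L=0*4+1=1  i=0*2+0=0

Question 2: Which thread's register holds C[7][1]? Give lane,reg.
r=7→G=7,rhi=0  c=1→T=0,p=1
L=7*4+0=28  i=0*2+1=1

28,1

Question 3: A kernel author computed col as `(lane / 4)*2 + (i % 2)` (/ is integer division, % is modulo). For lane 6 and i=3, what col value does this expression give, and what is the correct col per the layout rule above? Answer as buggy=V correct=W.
`(lane / 4)*2 + (i % 2)`[6,3]->3
lane 6: gid=1 (6/4), tid=2 (6%4)
i=3: r=1+8=9, c=2*2+1=5
col: 3 vs 5

buggy=3 correct=5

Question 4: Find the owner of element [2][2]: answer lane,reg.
9,0

r: 2->gid=2,r8=0  c: 2->tid=1,i&1=0
L=2*4+1=9  i=0*2+0=0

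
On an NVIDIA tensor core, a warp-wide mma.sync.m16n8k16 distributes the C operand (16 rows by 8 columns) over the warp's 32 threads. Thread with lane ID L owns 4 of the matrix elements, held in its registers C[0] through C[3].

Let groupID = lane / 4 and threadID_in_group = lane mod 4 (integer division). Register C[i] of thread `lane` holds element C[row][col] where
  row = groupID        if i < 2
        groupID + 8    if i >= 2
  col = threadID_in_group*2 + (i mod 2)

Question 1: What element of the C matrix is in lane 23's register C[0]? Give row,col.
5,6

lane 23: g=5 (23/4), t=3 (23%4)
i=0: r=5+0=5, c=3*2+0=6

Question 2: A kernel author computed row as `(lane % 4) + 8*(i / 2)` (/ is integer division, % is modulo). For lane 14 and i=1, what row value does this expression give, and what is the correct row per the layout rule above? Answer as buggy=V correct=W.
buggy=2 correct=3

`(lane % 4) + 8*(i / 2)`[14,1]=>2
L=14=>grp=14>>2=3, tig=14&3=2
[1]=>row 3+0=3  col 2·2+1=5
row: 2 vs 3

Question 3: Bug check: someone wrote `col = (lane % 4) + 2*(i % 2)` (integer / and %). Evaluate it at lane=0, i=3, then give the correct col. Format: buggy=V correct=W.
`(lane % 4) + 2*(i % 2)`[0,3]->2
L=0->gid=0>>2=0, tid=0&3=0
[3]->row 0+8=8  col 0·2+1=1
col: 2 vs 1

buggy=2 correct=1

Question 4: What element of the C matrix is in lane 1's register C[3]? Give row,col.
1: g=0,t=1
[3] (0+8,1*2+1) = (8,3)

8,3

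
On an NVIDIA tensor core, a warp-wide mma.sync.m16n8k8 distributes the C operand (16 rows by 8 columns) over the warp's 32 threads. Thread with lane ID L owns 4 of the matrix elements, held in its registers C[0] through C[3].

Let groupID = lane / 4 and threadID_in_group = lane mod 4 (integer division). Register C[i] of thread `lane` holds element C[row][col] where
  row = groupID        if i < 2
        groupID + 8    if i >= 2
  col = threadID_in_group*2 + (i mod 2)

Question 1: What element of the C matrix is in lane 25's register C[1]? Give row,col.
L=25⇒gr=25>>2=6, th=25&3=1
[1]⇒row 6+0=6  col 1·2+1=3

6,3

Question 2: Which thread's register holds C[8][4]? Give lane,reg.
2,2

r: 8->gid=0,r8=1  c: 4->tid=2,i&1=0
L=0*4+2=2  i=1*2+0=2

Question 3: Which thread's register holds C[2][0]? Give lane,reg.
8,0

r=2⇒gr=2,Rb=0  c=0⇒th=0,odd=0
L=2*4+0=8  i=0*2+0=0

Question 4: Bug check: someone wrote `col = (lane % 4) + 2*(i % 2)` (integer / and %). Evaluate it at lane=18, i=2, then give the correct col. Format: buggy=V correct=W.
buggy=2 correct=4

`(lane % 4) + 2*(i % 2)`[18,2]→2
lane 18→18/4=4, 18 mod 4=2
i=2  r:4+8→12  c:2·2+0→4
col: 2 vs 4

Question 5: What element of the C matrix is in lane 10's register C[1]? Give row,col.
lane 10: gr=2 (10/4), th=2 (10%4)
i=1: r=2+0=2, c=2*2+1=5

2,5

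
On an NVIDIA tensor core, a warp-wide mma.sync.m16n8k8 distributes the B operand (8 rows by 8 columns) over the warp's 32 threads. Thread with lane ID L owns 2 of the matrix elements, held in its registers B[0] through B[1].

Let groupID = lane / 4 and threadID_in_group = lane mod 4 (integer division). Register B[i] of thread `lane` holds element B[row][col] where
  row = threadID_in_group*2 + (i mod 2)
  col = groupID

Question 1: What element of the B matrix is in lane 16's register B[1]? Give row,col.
16: gid=4,tid=0
[1] (0*2+1,4) = (1,4)

1,4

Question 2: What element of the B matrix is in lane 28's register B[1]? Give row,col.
1,7

lane 28->28/4=7, 28 mod 4=0
i=1  r:2·0+1->1  c:7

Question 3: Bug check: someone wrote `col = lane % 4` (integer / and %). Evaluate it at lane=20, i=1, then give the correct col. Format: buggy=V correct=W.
buggy=0 correct=5

`lane % 4`[20,1]->0
20: gid=5,tid=0
[1] (0*2+1,5) = (1,5)
col: 0 vs 5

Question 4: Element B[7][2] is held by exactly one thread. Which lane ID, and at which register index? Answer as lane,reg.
c=2⇒gr=2  r=7⇒th=3,odd=1
L=2*4+3=11  i=1=1

11,1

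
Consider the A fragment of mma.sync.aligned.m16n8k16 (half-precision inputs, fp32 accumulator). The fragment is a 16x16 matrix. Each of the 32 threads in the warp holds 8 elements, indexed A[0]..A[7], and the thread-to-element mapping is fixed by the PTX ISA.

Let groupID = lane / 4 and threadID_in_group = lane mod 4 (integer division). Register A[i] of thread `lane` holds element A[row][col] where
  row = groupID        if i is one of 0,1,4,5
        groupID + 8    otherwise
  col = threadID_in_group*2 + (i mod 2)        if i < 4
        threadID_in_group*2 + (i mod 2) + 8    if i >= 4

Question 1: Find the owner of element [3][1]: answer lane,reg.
12,1

r:3=>grp=3,rB=0  c:1=>cB=0,tig=0,lo=1
L=3*4+0=12  i=0*4+0*2+1=1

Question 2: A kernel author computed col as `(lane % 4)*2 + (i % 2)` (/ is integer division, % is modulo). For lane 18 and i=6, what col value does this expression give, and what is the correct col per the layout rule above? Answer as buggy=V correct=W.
`(lane % 4)*2 + (i % 2)`[18,6]⇒4
L=18⇒gr=18>>2=4, th=18&3=2
[6]⇒row 4+8=12  col 2·2+0+8=12
col: 4 vs 12

buggy=4 correct=12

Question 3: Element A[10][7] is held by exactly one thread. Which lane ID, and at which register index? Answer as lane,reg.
11,3

r=10⇒gr=2,Rb=1  c=7⇒Cb=0,th=3,odd=1
L=2*4+3=11  i=0*4+1*2+1=3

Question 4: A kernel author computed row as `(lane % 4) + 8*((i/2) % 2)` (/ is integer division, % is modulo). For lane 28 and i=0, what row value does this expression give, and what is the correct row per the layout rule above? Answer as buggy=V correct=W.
buggy=0 correct=7

`(lane % 4) + 8*((i/2) % 2)`[28,0]→0
28: G=7,T=0
[0] (7+0,0*2+0+0) = (7,0)
row: 0 vs 7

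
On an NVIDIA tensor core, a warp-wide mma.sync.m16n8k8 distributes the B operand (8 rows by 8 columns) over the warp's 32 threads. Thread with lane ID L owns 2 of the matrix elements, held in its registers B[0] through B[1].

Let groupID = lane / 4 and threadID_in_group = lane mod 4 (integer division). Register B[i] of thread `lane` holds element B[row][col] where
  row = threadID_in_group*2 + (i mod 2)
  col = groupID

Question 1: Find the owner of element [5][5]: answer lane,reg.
22,1

c:5=>grp=5  r:5=>tig=2,lo=1
L=5*4+2=22  i=1=1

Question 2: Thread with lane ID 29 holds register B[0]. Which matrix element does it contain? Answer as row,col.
L=29->gid=29>>2=7, tid=29&3=1
[0]->row 1·2+0=2  col gid=7

2,7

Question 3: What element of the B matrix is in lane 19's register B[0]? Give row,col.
lane 19: gid=4 (19/4), tid=3 (19%4)
i=0: r=3*2+0=6, c=gid=4

6,4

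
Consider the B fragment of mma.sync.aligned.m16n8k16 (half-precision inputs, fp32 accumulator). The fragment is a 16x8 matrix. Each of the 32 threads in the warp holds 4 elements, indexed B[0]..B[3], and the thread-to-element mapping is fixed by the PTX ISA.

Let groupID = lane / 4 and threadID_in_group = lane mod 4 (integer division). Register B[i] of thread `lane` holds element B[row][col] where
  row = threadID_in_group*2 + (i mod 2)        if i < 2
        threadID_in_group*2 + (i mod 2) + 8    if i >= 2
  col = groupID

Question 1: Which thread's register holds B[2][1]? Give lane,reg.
5,0

c=1→G=1  r=2→rhi=0,T=1,p=0
L=1*4+1=5  i=0*2+0=0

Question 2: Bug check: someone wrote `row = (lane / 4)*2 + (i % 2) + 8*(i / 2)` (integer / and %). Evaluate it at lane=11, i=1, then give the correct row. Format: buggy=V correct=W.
`(lane / 4)*2 + (i % 2) + 8*(i / 2)`[11,1]⇒5
lane 11: gr=2 (11/4), th=3 (11%4)
i=1: r=3*2+1+0=7, c=gr=2
row: 5 vs 7

buggy=5 correct=7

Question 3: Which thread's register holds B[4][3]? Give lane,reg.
c=3→G=3  r=4→rhi=0,T=2,p=0
L=3*4+2=14  i=0*2+0=0

14,0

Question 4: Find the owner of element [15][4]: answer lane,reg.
19,3

c=4→G=4  r=15→rhi=1,T=3,p=1
L=4*4+3=19  i=1*2+1=3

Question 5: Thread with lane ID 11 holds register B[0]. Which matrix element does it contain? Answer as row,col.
L=11=>grp=11>>2=2, tig=11&3=3
[0]=>row 3·2+0+0=6  col grp=2

6,2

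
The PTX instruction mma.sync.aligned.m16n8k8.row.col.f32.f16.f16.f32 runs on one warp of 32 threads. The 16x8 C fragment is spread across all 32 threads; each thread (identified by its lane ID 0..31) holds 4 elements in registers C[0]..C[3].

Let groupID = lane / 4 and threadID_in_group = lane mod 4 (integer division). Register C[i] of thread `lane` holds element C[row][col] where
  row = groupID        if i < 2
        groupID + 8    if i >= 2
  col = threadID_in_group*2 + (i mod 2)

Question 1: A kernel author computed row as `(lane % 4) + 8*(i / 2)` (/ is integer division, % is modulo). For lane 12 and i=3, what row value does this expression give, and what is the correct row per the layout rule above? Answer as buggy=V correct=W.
`(lane % 4) + 8*(i / 2)`[12,3]→8
lane 12→12/4=3, 12 mod 4=0
i=3  r:3+8→11  c:2·0+1→1
row: 8 vs 11

buggy=8 correct=11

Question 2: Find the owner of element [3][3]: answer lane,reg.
r: 3->gid=3,r8=0  c: 3->tid=1,i&1=1
L=3*4+1=13  i=0*2+1=1

13,1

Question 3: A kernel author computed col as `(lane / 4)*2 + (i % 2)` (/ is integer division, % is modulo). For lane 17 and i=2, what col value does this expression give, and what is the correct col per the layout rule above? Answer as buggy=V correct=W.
buggy=8 correct=2

`(lane / 4)*2 + (i % 2)`[17,2]->8
17: g=4,t=1
[2] (4+8,1*2+0) = (12,2)
col: 8 vs 2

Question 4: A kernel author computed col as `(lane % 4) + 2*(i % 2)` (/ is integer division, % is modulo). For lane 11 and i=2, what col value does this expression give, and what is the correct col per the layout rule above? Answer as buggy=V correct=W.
`(lane % 4) + 2*(i % 2)`[11,2]->3
L=11->g=11>>2=2, t=11&3=3
[2]->row 2+8=10  col 3·2+0=6
col: 3 vs 6

buggy=3 correct=6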